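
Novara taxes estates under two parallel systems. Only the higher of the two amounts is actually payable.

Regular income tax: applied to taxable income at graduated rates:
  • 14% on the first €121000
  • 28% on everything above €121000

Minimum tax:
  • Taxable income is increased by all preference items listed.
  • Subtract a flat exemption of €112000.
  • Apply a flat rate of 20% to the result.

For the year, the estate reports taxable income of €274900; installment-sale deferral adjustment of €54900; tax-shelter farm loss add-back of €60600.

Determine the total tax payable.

€60032

Minimum tax:
  Adjusted income: €274900 + €54900 + €60600 = €390400
  Less exemption €112000 → base €278400
  €278400 × 20% = €55680

Regular income tax:
  €121000 × 14% = €16940
  €153900 × 28% = €43092
  → €60032

€60032 > €55680, so the regular income tax governs.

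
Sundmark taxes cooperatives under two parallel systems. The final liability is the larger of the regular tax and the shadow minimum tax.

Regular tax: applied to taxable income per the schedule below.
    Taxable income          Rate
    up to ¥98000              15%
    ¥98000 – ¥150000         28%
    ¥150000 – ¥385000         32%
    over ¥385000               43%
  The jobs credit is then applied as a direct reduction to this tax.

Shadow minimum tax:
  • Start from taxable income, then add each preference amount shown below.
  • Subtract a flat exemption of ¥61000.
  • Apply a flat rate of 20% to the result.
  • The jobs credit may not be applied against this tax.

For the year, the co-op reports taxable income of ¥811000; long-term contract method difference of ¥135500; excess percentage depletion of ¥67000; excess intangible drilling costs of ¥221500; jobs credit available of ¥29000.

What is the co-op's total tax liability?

¥258640

Regular tax:
  ¥98000 × 15% = ¥14700
  ¥52000 × 28% = ¥14560
  ¥235000 × 32% = ¥75200
  ¥426000 × 43% = ¥183180
  → ¥287640
  Less jobs credit ¥29000 → ¥258640

Shadow minimum tax:
  Adjusted income: ¥811000 + ¥135500 + ¥67000 + ¥221500 = ¥1235000
  Less exemption ¥61000 → base ¥1174000
  ¥1174000 × 20% = ¥234800

¥258640 > ¥234800, so the regular tax governs.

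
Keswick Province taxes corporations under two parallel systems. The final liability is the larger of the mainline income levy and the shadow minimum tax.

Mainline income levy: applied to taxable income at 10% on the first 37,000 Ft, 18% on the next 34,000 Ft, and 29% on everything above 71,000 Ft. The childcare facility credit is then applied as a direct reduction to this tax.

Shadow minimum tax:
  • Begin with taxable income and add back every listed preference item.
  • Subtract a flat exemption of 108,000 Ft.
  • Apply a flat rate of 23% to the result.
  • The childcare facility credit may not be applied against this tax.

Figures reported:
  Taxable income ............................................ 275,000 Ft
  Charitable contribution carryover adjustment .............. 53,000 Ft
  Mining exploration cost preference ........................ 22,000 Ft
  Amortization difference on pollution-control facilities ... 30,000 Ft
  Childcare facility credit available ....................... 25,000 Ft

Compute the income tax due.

62,560 Ft

Shadow minimum tax:
  Adjusted income: 275,000 Ft + 53,000 Ft + 22,000 Ft + 30,000 Ft = 380,000 Ft
  Less exemption 108,000 Ft → base 272,000 Ft
  272,000 Ft × 23% = 62,560 Ft

Mainline income levy:
  37,000 Ft × 10% = 3,700 Ft
  34,000 Ft × 18% = 6,120 Ft
  204,000 Ft × 29% = 59,160 Ft
  → 68,980 Ft
  Less childcare facility credit 25,000 Ft → 43,980 Ft

62,560 Ft > 43,980 Ft, so the shadow minimum tax is the binding amount.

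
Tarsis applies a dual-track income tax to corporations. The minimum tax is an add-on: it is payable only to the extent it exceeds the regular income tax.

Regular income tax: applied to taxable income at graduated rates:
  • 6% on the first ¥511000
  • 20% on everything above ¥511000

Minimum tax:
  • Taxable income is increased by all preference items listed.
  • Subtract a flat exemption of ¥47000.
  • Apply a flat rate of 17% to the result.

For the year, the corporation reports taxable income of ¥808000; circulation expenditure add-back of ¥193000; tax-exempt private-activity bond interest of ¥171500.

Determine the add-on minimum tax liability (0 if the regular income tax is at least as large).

¥101275

Regular income tax:
  ¥511000 × 6% = ¥30660
  ¥297000 × 20% = ¥59400
  → ¥90060

Minimum tax:
  Adjusted income: ¥808000 + ¥193000 + ¥171500 = ¥1172500
  Less exemption ¥47000 → base ¥1125500
  ¥1125500 × 17% = ¥191335

Excess of minimum tax over regular income tax: ¥191335 − ¥90060 = ¥101275.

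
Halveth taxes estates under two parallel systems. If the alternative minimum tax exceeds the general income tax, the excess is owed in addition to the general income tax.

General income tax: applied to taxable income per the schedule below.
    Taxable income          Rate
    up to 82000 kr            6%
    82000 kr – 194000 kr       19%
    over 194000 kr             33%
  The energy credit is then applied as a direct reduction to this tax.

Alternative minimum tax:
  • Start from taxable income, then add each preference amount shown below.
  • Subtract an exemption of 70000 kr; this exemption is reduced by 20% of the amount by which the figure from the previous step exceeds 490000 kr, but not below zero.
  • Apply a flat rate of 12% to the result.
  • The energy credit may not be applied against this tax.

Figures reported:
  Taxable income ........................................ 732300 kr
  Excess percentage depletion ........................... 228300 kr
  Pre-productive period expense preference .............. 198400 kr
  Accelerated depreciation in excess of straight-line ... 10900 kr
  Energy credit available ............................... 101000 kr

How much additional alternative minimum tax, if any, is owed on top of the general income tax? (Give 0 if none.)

37549 kr

General income tax:
  82000 kr × 6% = 4920 kr
  112000 kr × 19% = 21280 kr
  538300 kr × 33% = 177639 kr
  → 203839 kr
  Less energy credit 101000 kr → 102839 kr

Alternative minimum tax:
  Adjusted income: 732300 kr + 228300 kr + 198400 kr + 10900 kr = 1169900 kr
  Exemption: 20% × (1169900 kr − 490000 kr) = 135980 kr ≥ 70000 kr, so the exemption is fully phased out
  Base: 1169900 kr − 0 kr = 1169900 kr
  1169900 kr × 12% = 140388 kr

Excess of alternative minimum tax over general income tax: 140388 kr − 102839 kr = 37549 kr.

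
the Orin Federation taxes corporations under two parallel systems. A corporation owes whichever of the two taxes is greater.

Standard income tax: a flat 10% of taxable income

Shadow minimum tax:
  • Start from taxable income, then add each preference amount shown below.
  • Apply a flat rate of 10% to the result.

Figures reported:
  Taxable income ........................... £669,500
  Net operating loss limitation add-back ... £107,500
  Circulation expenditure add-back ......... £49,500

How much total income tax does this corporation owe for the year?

£82,650

Shadow minimum tax:
  Adjusted income: £669,500 + £107,500 + £49,500 = £826,500
  £826,500 × 10% = £82,650

Standard income tax:
  £669,500 × 10% = £66,950

£82,650 > £66,950, so the shadow minimum tax is the binding amount.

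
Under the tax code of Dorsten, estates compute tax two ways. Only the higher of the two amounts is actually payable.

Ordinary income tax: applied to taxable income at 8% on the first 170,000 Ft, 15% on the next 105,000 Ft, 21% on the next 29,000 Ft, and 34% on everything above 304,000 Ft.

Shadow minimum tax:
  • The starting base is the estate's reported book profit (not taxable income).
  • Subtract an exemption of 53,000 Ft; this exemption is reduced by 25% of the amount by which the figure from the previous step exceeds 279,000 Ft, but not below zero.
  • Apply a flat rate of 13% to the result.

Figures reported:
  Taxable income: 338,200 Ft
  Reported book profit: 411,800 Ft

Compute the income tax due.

Shadow minimum tax:
  Base (reported book profit): 411,800 Ft
  Exemption: 53,000 Ft − 25% × (411,800 Ft − 279,000 Ft) = 53,000 Ft − 33,200 Ft = 19,800 Ft
  Base: 411,800 Ft − 19,800 Ft = 392,000 Ft
  392,000 Ft × 13% = 50,960 Ft

Ordinary income tax:
  170,000 Ft × 8% = 13,600 Ft
  105,000 Ft × 15% = 15,750 Ft
  29,000 Ft × 21% = 6,090 Ft
  34,200 Ft × 34% = 11,628 Ft
  → 47,068 Ft

50,960 Ft > 47,068 Ft, so the shadow minimum tax is the binding amount.

50,960 Ft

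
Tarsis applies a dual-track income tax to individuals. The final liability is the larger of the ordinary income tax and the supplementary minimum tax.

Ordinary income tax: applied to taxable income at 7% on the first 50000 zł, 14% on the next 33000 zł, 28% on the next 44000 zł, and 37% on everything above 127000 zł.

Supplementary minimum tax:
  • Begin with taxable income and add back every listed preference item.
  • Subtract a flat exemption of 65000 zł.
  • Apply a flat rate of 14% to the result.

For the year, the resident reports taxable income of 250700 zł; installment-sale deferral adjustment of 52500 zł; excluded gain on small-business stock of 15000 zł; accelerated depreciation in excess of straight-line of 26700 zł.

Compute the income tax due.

Supplementary minimum tax:
  Adjusted income: 250700 zł + 52500 zł + 15000 zł + 26700 zł = 344900 zł
  Less exemption 65000 zł → base 279900 zł
  279900 zł × 14% = 39186 zł

Ordinary income tax:
  50000 zł × 7% = 3500 zł
  33000 zł × 14% = 4620 zł
  44000 zł × 28% = 12320 zł
  123700 zł × 37% = 45769 zł
  → 66209 zł

66209 zł > 39186 zł, so the ordinary income tax governs.

66209 zł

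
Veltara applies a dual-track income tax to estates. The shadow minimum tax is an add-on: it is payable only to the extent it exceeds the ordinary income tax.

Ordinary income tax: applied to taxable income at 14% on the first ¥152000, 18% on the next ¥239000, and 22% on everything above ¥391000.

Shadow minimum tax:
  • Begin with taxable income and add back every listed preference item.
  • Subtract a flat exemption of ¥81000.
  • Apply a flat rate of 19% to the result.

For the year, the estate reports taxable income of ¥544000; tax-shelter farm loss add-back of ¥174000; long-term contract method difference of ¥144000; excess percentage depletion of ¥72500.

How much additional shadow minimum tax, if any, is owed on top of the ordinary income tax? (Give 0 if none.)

Ordinary income tax:
  ¥152000 × 14% = ¥21280
  ¥239000 × 18% = ¥43020
  ¥153000 × 22% = ¥33660
  → ¥97960

Shadow minimum tax:
  Adjusted income: ¥544000 + ¥174000 + ¥144000 + ¥72500 = ¥934500
  Less exemption ¥81000 → base ¥853500
  ¥853500 × 19% = ¥162165

Excess of shadow minimum tax over ordinary income tax: ¥162165 − ¥97960 = ¥64205.

¥64205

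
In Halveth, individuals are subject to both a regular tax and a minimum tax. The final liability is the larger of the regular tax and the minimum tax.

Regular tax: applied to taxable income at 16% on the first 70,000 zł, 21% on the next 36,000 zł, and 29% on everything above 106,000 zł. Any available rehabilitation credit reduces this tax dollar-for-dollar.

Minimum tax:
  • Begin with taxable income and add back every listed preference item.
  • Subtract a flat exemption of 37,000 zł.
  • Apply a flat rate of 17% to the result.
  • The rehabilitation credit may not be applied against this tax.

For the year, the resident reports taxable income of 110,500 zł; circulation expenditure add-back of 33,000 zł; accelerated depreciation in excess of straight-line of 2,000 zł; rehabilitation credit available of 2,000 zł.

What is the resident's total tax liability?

Regular tax:
  70,000 zł × 16% = 11,200 zł
  36,000 zł × 21% = 7,560 zł
  4,500 zł × 29% = 1,305 zł
  → 20,065 zł
  Less rehabilitation credit 2,000 zł → 18,065 zł

Minimum tax:
  Adjusted income: 110,500 zł + 33,000 zł + 2,000 zł = 145,500 zł
  Less exemption 37,000 zł → base 108,500 zł
  108,500 zł × 17% = 18,445 zł

18,445 zł > 18,065 zł, so the minimum tax is the binding amount.

18,445 zł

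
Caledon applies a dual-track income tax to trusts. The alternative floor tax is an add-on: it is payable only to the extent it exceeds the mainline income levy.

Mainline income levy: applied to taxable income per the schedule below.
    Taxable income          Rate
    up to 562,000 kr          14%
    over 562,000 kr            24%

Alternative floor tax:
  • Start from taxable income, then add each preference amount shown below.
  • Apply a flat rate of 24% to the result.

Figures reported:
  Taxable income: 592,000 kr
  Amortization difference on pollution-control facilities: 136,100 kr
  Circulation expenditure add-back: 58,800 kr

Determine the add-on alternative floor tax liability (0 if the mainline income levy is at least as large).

Mainline income levy:
  562,000 kr × 14% = 78,680 kr
  30,000 kr × 24% = 7,200 kr
  → 85,880 kr

Alternative floor tax:
  Adjusted income: 592,000 kr + 136,100 kr + 58,800 kr = 786,900 kr
  786,900 kr × 24% = 188,856 kr

Excess of alternative floor tax over mainline income levy: 188,856 kr − 85,880 kr = 102,976 kr.

102,976 kr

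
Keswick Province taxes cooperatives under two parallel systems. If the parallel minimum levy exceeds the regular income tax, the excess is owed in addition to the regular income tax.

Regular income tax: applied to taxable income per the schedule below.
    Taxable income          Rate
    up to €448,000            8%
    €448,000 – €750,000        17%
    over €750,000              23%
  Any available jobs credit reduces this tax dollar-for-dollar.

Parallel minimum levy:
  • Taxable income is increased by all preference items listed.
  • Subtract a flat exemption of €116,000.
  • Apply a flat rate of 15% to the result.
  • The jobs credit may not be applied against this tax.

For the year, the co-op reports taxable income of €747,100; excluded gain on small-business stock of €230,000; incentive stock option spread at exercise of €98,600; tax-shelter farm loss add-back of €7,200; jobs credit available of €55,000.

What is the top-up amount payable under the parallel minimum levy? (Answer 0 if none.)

Parallel minimum levy:
  Adjusted income: €747,100 + €230,000 + €98,600 + €7,200 = €1,082,900
  Less exemption €116,000 → base €966,900
  €966,900 × 15% = €145,035

Regular income tax:
  €448,000 × 8% = €35,840
  €299,100 × 17% = €50,847
  → €86,687
  Less jobs credit €55,000 → €31,687

Excess of parallel minimum levy over regular income tax: €145,035 − €31,687 = €113,348.

€113,348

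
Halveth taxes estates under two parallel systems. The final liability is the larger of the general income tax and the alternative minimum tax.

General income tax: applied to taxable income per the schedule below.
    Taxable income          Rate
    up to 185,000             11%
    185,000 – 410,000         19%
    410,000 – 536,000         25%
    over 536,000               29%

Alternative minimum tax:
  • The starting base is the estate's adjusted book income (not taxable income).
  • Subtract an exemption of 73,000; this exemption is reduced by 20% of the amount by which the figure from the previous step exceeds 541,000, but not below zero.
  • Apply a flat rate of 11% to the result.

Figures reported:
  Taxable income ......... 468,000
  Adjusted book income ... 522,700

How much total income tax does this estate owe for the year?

General income tax:
  185,000 × 11% = 20,350
  225,000 × 19% = 42,750
  58,000 × 25% = 14,500
  → 77,600

Alternative minimum tax:
  Base (adjusted book income): 522,700
  Exemption: 522,700 ≤ 541,000, so full 73,000 applies
  Base: 522,700 − 73,000 = 449,700
  449,700 × 11% = 49,467

77,600 > 49,467, so the general income tax governs.

77,600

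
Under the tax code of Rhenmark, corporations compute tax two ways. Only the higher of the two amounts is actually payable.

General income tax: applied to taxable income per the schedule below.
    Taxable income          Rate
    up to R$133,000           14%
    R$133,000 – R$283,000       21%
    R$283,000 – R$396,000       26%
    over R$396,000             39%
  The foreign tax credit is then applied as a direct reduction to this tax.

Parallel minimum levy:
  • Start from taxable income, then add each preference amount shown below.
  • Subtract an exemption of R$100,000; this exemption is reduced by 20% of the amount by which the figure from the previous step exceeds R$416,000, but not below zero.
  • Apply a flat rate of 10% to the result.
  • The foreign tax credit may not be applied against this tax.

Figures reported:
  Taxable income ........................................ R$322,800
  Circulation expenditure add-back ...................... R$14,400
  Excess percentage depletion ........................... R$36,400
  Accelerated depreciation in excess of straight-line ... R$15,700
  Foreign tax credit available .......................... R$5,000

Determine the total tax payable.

R$55,468

General income tax:
  R$133,000 × 14% = R$18,620
  R$150,000 × 21% = R$31,500
  R$39,800 × 26% = R$10,348
  → R$60,468
  Less foreign tax credit R$5,000 → R$55,468

Parallel minimum levy:
  Adjusted income: R$322,800 + R$14,400 + R$36,400 + R$15,700 = R$389,300
  Exemption: R$389,300 ≤ R$416,000, so full R$100,000 applies
  Base: R$389,300 − R$100,000 = R$289,300
  R$289,300 × 10% = R$28,930

R$55,468 > R$28,930, so the general income tax governs.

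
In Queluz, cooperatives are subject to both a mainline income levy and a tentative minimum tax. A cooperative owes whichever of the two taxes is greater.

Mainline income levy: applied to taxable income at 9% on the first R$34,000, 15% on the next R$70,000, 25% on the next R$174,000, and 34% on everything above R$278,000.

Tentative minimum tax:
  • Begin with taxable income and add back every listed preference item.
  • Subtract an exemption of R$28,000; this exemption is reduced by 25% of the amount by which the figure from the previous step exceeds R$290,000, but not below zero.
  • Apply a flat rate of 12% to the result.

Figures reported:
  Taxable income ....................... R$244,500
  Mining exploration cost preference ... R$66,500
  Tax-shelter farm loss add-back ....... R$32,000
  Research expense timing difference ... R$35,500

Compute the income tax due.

Mainline income levy:
  R$34,000 × 9% = R$3,060
  R$70,000 × 15% = R$10,500
  R$140,500 × 25% = R$35,125
  → R$48,685

Tentative minimum tax:
  Adjusted income: R$244,500 + R$66,500 + R$32,000 + R$35,500 = R$378,500
  Exemption: R$28,000 − 25% × (R$378,500 − R$290,000) = R$28,000 − R$22,125 = R$5,875
  Base: R$378,500 − R$5,875 = R$372,625
  R$372,625 × 12% = R$44,715

R$48,685 > R$44,715, so the mainline income levy governs.

R$48,685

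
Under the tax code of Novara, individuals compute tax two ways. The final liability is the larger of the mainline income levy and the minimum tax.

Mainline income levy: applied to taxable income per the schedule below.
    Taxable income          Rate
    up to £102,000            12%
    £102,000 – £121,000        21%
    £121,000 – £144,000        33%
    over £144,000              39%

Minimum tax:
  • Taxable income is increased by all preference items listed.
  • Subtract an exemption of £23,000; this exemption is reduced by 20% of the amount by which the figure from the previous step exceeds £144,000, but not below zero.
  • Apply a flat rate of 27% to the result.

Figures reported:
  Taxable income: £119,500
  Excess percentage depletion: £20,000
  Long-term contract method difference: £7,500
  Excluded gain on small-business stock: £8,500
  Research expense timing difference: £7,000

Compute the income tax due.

£38,664

Mainline income levy:
  £102,000 × 12% = £12,240
  £17,500 × 21% = £3,675
  → £15,915

Minimum tax:
  Adjusted income: £119,500 + £20,000 + £7,500 + £8,500 + £7,000 = £162,500
  Exemption: £23,000 − 20% × (£162,500 − £144,000) = £23,000 − £3,700 = £19,300
  Base: £162,500 − £19,300 = £143,200
  £143,200 × 27% = £38,664

£38,664 > £15,915, so the minimum tax is the binding amount.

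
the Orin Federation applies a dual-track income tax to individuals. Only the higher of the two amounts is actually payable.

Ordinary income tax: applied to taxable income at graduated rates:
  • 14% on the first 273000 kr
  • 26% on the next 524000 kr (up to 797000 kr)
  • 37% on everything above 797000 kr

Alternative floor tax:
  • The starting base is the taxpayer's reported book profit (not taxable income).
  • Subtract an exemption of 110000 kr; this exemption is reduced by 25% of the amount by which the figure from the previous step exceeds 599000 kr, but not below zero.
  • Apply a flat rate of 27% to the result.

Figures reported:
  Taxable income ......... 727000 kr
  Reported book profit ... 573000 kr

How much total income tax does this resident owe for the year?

Ordinary income tax:
  273000 kr × 14% = 38220 kr
  454000 kr × 26% = 118040 kr
  → 156260 kr

Alternative floor tax:
  Base (reported book profit): 573000 kr
  Exemption: 573000 kr ≤ 599000 kr, so full 110000 kr applies
  Base: 573000 kr − 110000 kr = 463000 kr
  463000 kr × 27% = 125010 kr

156260 kr > 125010 kr, so the ordinary income tax governs.

156260 kr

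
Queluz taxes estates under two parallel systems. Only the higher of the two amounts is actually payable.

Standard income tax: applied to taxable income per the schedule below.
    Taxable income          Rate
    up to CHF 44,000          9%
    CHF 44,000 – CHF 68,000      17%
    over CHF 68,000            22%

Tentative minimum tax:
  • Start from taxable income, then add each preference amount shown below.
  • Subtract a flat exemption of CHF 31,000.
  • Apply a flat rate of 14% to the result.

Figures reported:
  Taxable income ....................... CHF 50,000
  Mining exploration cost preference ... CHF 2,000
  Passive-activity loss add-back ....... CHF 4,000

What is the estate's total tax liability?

Standard income tax:
  CHF 44,000 × 9% = CHF 3,960
  CHF 6,000 × 17% = CHF 1,020
  → CHF 4,980

Tentative minimum tax:
  Adjusted income: CHF 50,000 + CHF 2,000 + CHF 4,000 = CHF 56,000
  Less exemption CHF 31,000 → base CHF 25,000
  CHF 25,000 × 14% = CHF 3,500

CHF 4,980 > CHF 3,500, so the standard income tax governs.

CHF 4,980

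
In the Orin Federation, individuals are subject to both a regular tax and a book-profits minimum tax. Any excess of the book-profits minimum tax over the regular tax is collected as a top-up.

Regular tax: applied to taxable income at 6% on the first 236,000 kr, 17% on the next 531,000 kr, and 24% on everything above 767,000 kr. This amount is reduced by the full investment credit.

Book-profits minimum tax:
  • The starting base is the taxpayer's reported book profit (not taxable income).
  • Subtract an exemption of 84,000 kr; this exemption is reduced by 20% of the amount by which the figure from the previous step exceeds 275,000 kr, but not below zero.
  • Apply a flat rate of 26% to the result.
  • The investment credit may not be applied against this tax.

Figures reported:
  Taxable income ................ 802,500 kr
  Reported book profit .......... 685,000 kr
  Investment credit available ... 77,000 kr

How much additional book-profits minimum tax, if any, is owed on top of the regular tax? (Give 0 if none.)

Book-profits minimum tax:
  Base (reported book profit): 685,000 kr
  Exemption: 84,000 kr − 20% × (685,000 kr − 275,000 kr) = 84,000 kr − 82,000 kr = 2,000 kr
  Base: 685,000 kr − 2,000 kr = 683,000 kr
  683,000 kr × 26% = 177,580 kr

Regular tax:
  236,000 kr × 6% = 14,160 kr
  531,000 kr × 17% = 90,270 kr
  35,500 kr × 24% = 8,520 kr
  → 112,950 kr
  Less investment credit 77,000 kr → 35,950 kr

Excess of book-profits minimum tax over regular tax: 177,580 kr − 35,950 kr = 141,630 kr.

141,630 kr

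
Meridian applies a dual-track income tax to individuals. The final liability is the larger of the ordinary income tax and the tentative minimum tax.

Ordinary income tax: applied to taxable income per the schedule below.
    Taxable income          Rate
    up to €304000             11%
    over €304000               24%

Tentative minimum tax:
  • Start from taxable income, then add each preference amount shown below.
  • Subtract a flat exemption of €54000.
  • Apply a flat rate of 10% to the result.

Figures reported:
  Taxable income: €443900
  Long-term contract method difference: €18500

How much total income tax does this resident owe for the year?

Ordinary income tax:
  €304000 × 11% = €33440
  €139900 × 24% = €33576
  → €67016

Tentative minimum tax:
  Adjusted income: €443900 + €18500 = €462400
  Less exemption €54000 → base €408400
  €408400 × 10% = €40840

€67016 > €40840, so the ordinary income tax governs.

€67016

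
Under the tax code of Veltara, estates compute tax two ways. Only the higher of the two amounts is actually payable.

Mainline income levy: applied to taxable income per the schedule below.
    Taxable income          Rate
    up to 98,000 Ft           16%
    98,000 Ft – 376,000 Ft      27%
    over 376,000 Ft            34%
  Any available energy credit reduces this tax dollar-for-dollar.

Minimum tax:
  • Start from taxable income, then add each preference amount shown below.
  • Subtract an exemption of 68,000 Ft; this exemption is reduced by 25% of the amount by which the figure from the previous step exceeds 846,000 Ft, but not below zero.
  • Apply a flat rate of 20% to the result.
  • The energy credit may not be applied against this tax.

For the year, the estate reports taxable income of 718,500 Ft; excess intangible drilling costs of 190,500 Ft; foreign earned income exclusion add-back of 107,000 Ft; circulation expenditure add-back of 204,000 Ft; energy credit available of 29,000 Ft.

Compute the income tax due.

244,000 Ft

Mainline income levy:
  98,000 Ft × 16% = 15,680 Ft
  278,000 Ft × 27% = 75,060 Ft
  342,500 Ft × 34% = 116,450 Ft
  → 207,190 Ft
  Less energy credit 29,000 Ft → 178,190 Ft

Minimum tax:
  Adjusted income: 718,500 Ft + 190,500 Ft + 107,000 Ft + 204,000 Ft = 1,220,000 Ft
  Exemption: 25% × (1,220,000 Ft − 846,000 Ft) = 93,500 Ft ≥ 68,000 Ft, so the exemption is fully phased out
  Base: 1,220,000 Ft − 0 Ft = 1,220,000 Ft
  1,220,000 Ft × 20% = 244,000 Ft

244,000 Ft > 178,190 Ft, so the minimum tax is the binding amount.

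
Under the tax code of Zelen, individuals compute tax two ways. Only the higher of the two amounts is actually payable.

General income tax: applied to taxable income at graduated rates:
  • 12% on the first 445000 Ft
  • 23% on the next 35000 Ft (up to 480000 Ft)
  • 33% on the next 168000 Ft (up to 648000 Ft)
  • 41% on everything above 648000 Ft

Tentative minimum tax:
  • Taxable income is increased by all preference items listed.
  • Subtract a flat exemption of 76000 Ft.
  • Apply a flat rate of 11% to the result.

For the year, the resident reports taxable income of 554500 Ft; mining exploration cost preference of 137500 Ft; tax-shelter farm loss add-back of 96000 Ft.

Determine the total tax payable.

Tentative minimum tax:
  Adjusted income: 554500 Ft + 137500 Ft + 96000 Ft = 788000 Ft
  Less exemption 76000 Ft → base 712000 Ft
  712000 Ft × 11% = 78320 Ft

General income tax:
  445000 Ft × 12% = 53400 Ft
  35000 Ft × 23% = 8050 Ft
  74500 Ft × 33% = 24585 Ft
  → 86035 Ft

86035 Ft > 78320 Ft, so the general income tax governs.

86035 Ft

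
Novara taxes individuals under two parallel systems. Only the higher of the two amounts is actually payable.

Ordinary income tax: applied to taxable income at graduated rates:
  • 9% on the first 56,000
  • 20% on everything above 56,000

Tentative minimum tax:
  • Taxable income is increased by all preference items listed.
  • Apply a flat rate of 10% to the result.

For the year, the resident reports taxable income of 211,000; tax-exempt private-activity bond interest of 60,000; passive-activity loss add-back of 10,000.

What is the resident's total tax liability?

Tentative minimum tax:
  Adjusted income: 211,000 + 60,000 + 10,000 = 281,000
  281,000 × 10% = 28,100

Ordinary income tax:
  56,000 × 9% = 5,040
  155,000 × 20% = 31,000
  → 36,040

36,040 > 28,100, so the ordinary income tax governs.

36,040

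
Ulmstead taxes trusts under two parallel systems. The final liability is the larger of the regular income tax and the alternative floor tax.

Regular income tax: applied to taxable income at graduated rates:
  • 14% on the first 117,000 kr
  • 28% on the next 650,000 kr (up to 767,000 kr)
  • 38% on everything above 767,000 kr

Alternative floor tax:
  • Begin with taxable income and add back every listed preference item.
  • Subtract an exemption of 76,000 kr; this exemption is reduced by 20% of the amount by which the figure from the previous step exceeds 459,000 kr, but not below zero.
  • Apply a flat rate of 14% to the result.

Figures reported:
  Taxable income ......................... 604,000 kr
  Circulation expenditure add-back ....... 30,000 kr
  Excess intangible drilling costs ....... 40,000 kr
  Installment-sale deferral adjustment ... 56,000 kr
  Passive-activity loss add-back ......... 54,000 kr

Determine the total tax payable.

Alternative floor tax:
  Adjusted income: 604,000 kr + 30,000 kr + 40,000 kr + 56,000 kr + 54,000 kr = 784,000 kr
  Exemption: 76,000 kr − 20% × (784,000 kr − 459,000 kr) = 76,000 kr − 65,000 kr = 11,000 kr
  Base: 784,000 kr − 11,000 kr = 773,000 kr
  773,000 kr × 14% = 108,220 kr

Regular income tax:
  117,000 kr × 14% = 16,380 kr
  487,000 kr × 28% = 136,360 kr
  → 152,740 kr

152,740 kr > 108,220 kr, so the regular income tax governs.

152,740 kr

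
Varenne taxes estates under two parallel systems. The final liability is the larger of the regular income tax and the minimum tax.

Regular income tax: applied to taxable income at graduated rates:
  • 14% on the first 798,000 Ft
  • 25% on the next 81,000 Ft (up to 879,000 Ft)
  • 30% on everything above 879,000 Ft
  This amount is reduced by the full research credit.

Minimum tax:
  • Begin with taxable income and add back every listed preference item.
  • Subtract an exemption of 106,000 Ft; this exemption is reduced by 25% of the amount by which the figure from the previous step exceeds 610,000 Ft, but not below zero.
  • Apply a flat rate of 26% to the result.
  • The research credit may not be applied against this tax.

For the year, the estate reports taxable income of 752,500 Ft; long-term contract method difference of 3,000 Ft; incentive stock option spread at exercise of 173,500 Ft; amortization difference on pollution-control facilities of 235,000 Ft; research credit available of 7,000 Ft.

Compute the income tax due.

302,640 Ft

Regular income tax:
  752,500 Ft × 14% = 105,350 Ft
  Less research credit 7,000 Ft → 98,350 Ft

Minimum tax:
  Adjusted income: 752,500 Ft + 3,000 Ft + 173,500 Ft + 235,000 Ft = 1,164,000 Ft
  Exemption: 25% × (1,164,000 Ft − 610,000 Ft) = 138,500 Ft ≥ 106,000 Ft, so the exemption is fully phased out
  Base: 1,164,000 Ft − 0 Ft = 1,164,000 Ft
  1,164,000 Ft × 26% = 302,640 Ft

302,640 Ft > 98,350 Ft, so the minimum tax is the binding amount.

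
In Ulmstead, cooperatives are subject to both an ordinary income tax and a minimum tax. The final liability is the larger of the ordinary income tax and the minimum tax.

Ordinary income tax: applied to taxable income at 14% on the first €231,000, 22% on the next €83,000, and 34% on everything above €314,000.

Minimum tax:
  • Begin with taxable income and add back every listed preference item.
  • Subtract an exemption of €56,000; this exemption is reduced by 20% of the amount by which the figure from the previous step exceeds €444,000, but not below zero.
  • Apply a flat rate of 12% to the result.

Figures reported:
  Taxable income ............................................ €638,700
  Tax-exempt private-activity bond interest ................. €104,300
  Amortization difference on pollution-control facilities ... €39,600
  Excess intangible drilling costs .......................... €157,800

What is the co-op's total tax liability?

Ordinary income tax:
  €231,000 × 14% = €32,340
  €83,000 × 22% = €18,260
  €324,700 × 34% = €110,398
  → €160,998

Minimum tax:
  Adjusted income: €638,700 + €104,300 + €39,600 + €157,800 = €940,400
  Exemption: 20% × (€940,400 − €444,000) = €99,280 ≥ €56,000, so the exemption is fully phased out
  Base: €940,400 − €0 = €940,400
  €940,400 × 12% = €112,848

€160,998 > €112,848, so the ordinary income tax governs.

€160,998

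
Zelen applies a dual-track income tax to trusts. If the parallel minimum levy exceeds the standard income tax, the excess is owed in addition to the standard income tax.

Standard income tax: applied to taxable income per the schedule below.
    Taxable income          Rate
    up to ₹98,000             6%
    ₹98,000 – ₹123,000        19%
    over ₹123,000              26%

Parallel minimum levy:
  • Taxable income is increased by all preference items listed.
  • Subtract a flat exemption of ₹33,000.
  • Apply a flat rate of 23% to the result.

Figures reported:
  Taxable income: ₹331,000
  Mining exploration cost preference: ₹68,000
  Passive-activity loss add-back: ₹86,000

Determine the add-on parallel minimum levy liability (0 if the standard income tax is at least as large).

₹39,250

Standard income tax:
  ₹98,000 × 6% = ₹5,880
  ₹25,000 × 19% = ₹4,750
  ₹208,000 × 26% = ₹54,080
  → ₹64,710

Parallel minimum levy:
  Adjusted income: ₹331,000 + ₹68,000 + ₹86,000 = ₹485,000
  Less exemption ₹33,000 → base ₹452,000
  ₹452,000 × 23% = ₹103,960

Excess of parallel minimum levy over standard income tax: ₹103,960 − ₹64,710 = ₹39,250.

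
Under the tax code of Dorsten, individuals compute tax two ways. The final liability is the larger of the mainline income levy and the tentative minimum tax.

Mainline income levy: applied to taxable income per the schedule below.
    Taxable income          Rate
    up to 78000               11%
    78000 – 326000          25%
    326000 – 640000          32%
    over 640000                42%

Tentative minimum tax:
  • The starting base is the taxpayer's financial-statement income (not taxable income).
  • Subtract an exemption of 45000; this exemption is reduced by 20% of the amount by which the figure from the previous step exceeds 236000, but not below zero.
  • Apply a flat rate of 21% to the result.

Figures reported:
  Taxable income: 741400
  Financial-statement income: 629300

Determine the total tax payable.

Mainline income levy:
  78000 × 11% = 8580
  248000 × 25% = 62000
  314000 × 32% = 100480
  101400 × 42% = 42588
  → 213648

Tentative minimum tax:
  Base (financial-statement income): 629300
  Exemption: 20% × (629300 − 236000) = 78660 ≥ 45000, so the exemption is fully phased out
  Base: 629300 − 0 = 629300
  629300 × 21% = 132153

213648 > 132153, so the mainline income levy governs.

213648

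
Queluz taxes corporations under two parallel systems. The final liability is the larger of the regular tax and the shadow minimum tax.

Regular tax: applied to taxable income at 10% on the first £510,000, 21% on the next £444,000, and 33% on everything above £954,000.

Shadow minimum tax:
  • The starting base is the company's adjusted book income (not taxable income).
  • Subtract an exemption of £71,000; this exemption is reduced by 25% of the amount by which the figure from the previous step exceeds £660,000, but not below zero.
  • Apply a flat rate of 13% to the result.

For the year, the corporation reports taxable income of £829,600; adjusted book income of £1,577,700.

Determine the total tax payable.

Shadow minimum tax:
  Base (adjusted book income): £1,577,700
  Exemption: 25% × (£1,577,700 − £660,000) = £229,425 ≥ £71,000, so the exemption is fully phased out
  Base: £1,577,700 − £0 = £1,577,700
  £1,577,700 × 13% = £205,101

Regular tax:
  £510,000 × 10% = £51,000
  £319,600 × 21% = £67,116
  → £118,116

£205,101 > £118,116, so the shadow minimum tax is the binding amount.

£205,101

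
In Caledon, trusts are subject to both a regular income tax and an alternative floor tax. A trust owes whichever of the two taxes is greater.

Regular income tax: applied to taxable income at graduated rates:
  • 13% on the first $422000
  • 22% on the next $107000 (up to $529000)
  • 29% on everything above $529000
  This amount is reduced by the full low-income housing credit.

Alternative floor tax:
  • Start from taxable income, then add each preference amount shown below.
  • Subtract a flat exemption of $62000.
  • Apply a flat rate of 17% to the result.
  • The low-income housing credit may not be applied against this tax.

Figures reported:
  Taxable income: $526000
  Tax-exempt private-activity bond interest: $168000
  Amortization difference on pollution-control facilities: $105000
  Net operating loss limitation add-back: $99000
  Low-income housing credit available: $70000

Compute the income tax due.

Alternative floor tax:
  Adjusted income: $526000 + $168000 + $105000 + $99000 = $898000
  Less exemption $62000 → base $836000
  $836000 × 17% = $142120

Regular income tax:
  $422000 × 13% = $54860
  $104000 × 22% = $22880
  → $77740
  Less low-income housing credit $70000 → $7740

$142120 > $7740, so the alternative floor tax is the binding amount.

$142120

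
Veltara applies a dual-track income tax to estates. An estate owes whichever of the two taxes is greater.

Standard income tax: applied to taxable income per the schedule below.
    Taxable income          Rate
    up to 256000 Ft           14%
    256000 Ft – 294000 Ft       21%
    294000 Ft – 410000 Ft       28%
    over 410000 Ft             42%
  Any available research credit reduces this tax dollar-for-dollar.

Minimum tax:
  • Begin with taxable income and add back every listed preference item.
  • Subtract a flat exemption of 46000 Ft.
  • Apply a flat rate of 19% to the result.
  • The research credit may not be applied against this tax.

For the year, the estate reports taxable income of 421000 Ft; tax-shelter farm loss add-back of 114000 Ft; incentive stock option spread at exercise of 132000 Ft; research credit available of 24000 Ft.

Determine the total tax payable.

117990 Ft

Minimum tax:
  Adjusted income: 421000 Ft + 114000 Ft + 132000 Ft = 667000 Ft
  Less exemption 46000 Ft → base 621000 Ft
  621000 Ft × 19% = 117990 Ft

Standard income tax:
  256000 Ft × 14% = 35840 Ft
  38000 Ft × 21% = 7980 Ft
  116000 Ft × 28% = 32480 Ft
  11000 Ft × 42% = 4620 Ft
  → 80920 Ft
  Less research credit 24000 Ft → 56920 Ft

117990 Ft > 56920 Ft, so the minimum tax is the binding amount.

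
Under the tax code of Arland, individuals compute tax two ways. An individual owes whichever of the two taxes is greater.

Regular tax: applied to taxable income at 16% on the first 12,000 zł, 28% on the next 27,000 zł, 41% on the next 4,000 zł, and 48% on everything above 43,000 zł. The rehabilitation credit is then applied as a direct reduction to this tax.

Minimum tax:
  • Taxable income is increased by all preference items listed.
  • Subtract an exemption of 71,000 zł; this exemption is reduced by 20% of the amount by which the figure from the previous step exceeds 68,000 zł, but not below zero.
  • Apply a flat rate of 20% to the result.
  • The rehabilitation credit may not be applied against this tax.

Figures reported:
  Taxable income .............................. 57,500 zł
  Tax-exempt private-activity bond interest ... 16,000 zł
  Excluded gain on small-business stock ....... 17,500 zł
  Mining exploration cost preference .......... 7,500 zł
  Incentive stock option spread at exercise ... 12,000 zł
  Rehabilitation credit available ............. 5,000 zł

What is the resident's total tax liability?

Minimum tax:
  Adjusted income: 57,500 zł + 16,000 zł + 17,500 zł + 7,500 zł + 12,000 zł = 110,500 zł
  Exemption: 71,000 zł − 20% × (110,500 zł − 68,000 zł) = 71,000 zł − 8,500 zł = 62,500 zł
  Base: 110,500 zł − 62,500 zł = 48,000 zł
  48,000 zł × 20% = 9,600 zł

Regular tax:
  12,000 zł × 16% = 1,920 zł
  27,000 zł × 28% = 7,560 zł
  4,000 zł × 41% = 1,640 zł
  14,500 zł × 48% = 6,960 zł
  → 18,080 zł
  Less rehabilitation credit 5,000 zł → 13,080 zł

13,080 zł > 9,600 zł, so the regular tax governs.

13,080 zł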